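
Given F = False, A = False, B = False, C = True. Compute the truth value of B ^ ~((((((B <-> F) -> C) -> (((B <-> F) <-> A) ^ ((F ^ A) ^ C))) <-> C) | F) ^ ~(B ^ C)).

Substituting F=False, A=False, B=False, C=True:
B <-> F = False <-> False = True
(B <-> F) -> C = True -> True = True
B <-> F = False <-> False = True
(B <-> F) <-> A = True <-> False = False
F ^ A = False ^ False = False
(F ^ A) ^ C = False ^ True = True
((B <-> F) <-> A) ^ ((F ^ A) ^ C) = False ^ True = True
((B <-> F) -> C) -> (((B <-> F) <-> A) ^ ((F ^ A) ^ C)) = True -> True = True
(((B <-> F) -> C) -> (((B <-> F) <-> A) ^ ((F ^ A) ^ C))) <-> C = True <-> True = True
((((B <-> F) -> C) -> (((B <-> F) <-> A) ^ ((F ^ A) ^ C))) <-> C) | F = True | False = True
B ^ C = False ^ True = True
~(B ^ C) = ~True = False
(((((B <-> F) -> C) -> (((B <-> F) <-> A) ^ ((F ^ A) ^ C))) <-> C) | F) ^ ~(B ^ C) = True ^ False = True
~((((((B <-> F) -> C) -> (((B <-> F) <-> A) ^ ((F ^ A) ^ C))) <-> C) | F) ^ ~(B ^ C)) = ~True = False
B ^ ~((((((B <-> F) -> C) -> (((B <-> F) <-> A) ^ ((F ^ A) ^ C))) <-> C) | F) ^ ~(B ^ C)) = False ^ False = False

False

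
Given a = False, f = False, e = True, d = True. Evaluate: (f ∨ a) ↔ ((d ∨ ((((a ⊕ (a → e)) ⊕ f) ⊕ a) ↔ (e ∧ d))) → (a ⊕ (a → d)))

False

f ∨ a = False ∨ False = False
a → e = False → True = True
a ⊕ (a → e) = False ⊕ True = True
(a ⊕ (a → e)) ⊕ f = True ⊕ False = True
((a ⊕ (a → e)) ⊕ f) ⊕ a = True ⊕ False = True
e ∧ d = True ∧ True = True
(((a ⊕ (a → e)) ⊕ f) ⊕ a) ↔ (e ∧ d) = True ↔ True = True
d ∨ ((((a ⊕ (a → e)) ⊕ f) ⊕ a) ↔ (e ∧ d)) = True ∨ True = True
a → d = False → True = True
a ⊕ (a → d) = False ⊕ True = True
(d ∨ ((((a ⊕ (a → e)) ⊕ f) ⊕ a) ↔ (e ∧ d))) → (a ⊕ (a → d)) = True → True = True
(f ∨ a) ↔ ((d ∨ ((((a ⊕ (a → e)) ⊕ f) ⊕ a) ↔ (e ∧ d))) → (a ⊕ (a → d))) = False ↔ True = False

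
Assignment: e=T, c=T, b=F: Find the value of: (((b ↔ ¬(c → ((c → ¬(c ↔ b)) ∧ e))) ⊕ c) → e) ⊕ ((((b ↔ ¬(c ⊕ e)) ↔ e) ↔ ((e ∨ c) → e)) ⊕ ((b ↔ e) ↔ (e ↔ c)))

T

Substituting e=T, c=T, b=F:
c ↔ b = T ↔ F = F
¬(c ↔ b) = ¬F = T
c → ¬(c ↔ b) = T → T = T
(c → ¬(c ↔ b)) ∧ e = T ∧ T = T
c → ((c → ¬(c ↔ b)) ∧ e) = T → T = T
¬(c → ((c → ¬(c ↔ b)) ∧ e)) = ¬T = F
b ↔ ¬(c → ((c → ¬(c ↔ b)) ∧ e)) = F ↔ F = T
(b ↔ ¬(c → ((c → ¬(c ↔ b)) ∧ e))) ⊕ c = T ⊕ T = F
((b ↔ ¬(c → ((c → ¬(c ↔ b)) ∧ e))) ⊕ c) → e = F → T = T
c ⊕ e = T ⊕ T = F
¬(c ⊕ e) = ¬F = T
b ↔ ¬(c ⊕ e) = F ↔ T = F
(b ↔ ¬(c ⊕ e)) ↔ e = F ↔ T = F
e ∨ c = T ∨ T = T
(e ∨ c) → e = T → T = T
((b ↔ ¬(c ⊕ e)) ↔ e) ↔ ((e ∨ c) → e) = F ↔ T = F
b ↔ e = F ↔ T = F
e ↔ c = T ↔ T = T
(b ↔ e) ↔ (e ↔ c) = F ↔ T = F
(((b ↔ ¬(c ⊕ e)) ↔ e) ↔ ((e ∨ c) → e)) ⊕ ((b ↔ e) ↔ (e ↔ c)) = F ⊕ F = F
(((b ↔ ¬(c → ((c → ¬(c ↔ b)) ∧ e))) ⊕ c) → e) ⊕ ((((b ↔ ¬(c ⊕ e)) ↔ e) ↔ ((e ∨ c) → e)) ⊕ ((b ↔ e) ↔ (e ↔ c))) = T ⊕ F = T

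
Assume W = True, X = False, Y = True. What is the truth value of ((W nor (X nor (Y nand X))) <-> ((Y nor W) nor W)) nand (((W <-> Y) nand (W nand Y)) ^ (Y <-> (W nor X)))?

Y nand X = True nand False = True
X nor (Y nand X) = False nor True = False
W nor (X nor (Y nand X)) = True nor False = False
Y nor W = True nor True = False
(Y nor W) nor W = False nor True = False
(W nor (X nor (Y nand X))) <-> ((Y nor W) nor W) = False <-> False = True
W <-> Y = True <-> True = True
W nand Y = True nand True = False
(W <-> Y) nand (W nand Y) = True nand False = True
W nor X = True nor False = False
Y <-> (W nor X) = True <-> False = False
((W <-> Y) nand (W nand Y)) ^ (Y <-> (W nor X)) = True ^ False = True
((W nor (X nor (Y nand X))) <-> ((Y nor W) nor W)) nand (((W <-> Y) nand (W nand Y)) ^ (Y <-> (W nor X))) = True nand True = False

False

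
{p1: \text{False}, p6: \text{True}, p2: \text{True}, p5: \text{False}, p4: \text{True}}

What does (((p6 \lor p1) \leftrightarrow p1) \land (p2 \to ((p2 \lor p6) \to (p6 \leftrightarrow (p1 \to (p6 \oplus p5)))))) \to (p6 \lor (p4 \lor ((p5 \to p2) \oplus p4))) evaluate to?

Substituting p1=\text{False}, p6=\text{True}, p2=\text{True}, p5=\text{False}, p4=\text{True}:
p6 \lor p1 = \text{True} \lor \text{False} = \text{True}
(p6 \lor p1) \leftrightarrow p1 = \text{True} \leftrightarrow \text{False} = \text{False}
p2 \lor p6 = \text{True} \lor \text{True} = \text{True}
p6 \oplus p5 = \text{True} \oplus \text{False} = \text{True}
p1 \to (p6 \oplus p5) = \text{False} \to \text{True} = \text{True}
p6 \leftrightarrow (p1 \to (p6 \oplus p5)) = \text{True} \leftrightarrow \text{True} = \text{True}
(p2 \lor p6) \to (p6 \leftrightarrow (p1 \to (p6 \oplus p5))) = \text{True} \to \text{True} = \text{True}
p2 \to ((p2 \lor p6) \to (p6 \leftrightarrow (p1 \to (p6 \oplus p5)))) = \text{True} \to \text{True} = \text{True}
((p6 \lor p1) \leftrightarrow p1) \land (p2 \to ((p2 \lor p6) \to (p6 \leftrightarrow (p1 \to (p6 \oplus p5))))) = \text{False} \land \text{True} = \text{False}
p5 \to p2 = \text{False} \to \text{True} = \text{True}
(p5 \to p2) \oplus p4 = \text{True} \oplus \text{True} = \text{False}
p4 \lor ((p5 \to p2) \oplus p4) = \text{True} \lor \text{False} = \text{True}
p6 \lor (p4 \lor ((p5 \to p2) \oplus p4)) = \text{True} \lor \text{True} = \text{True}
(((p6 \lor p1) \leftrightarrow p1) \land (p2 \to ((p2 \lor p6) \to (p6 \leftrightarrow (p1 \to (p6 \oplus p5)))))) \to (p6 \lor (p4 \lor ((p5 \to p2) \oplus p4))) = \text{False} \to \text{True} = \text{True}

\text{True}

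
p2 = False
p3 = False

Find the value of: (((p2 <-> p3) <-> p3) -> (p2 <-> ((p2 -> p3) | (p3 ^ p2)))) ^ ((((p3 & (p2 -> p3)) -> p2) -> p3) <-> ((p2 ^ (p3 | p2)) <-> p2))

p2 <-> p3 = False <-> False = True
(p2 <-> p3) <-> p3 = True <-> False = False
p2 -> p3 = False -> False = True
p3 ^ p2 = False ^ False = False
(p2 -> p3) | (p3 ^ p2) = True | False = True
p2 <-> ((p2 -> p3) | (p3 ^ p2)) = False <-> True = False
((p2 <-> p3) <-> p3) -> (p2 <-> ((p2 -> p3) | (p3 ^ p2))) = False -> False = True
p2 -> p3 = False -> False = True
p3 & (p2 -> p3) = False & True = False
(p3 & (p2 -> p3)) -> p2 = False -> False = True
((p3 & (p2 -> p3)) -> p2) -> p3 = True -> False = False
p3 | p2 = False | False = False
p2 ^ (p3 | p2) = False ^ False = False
(p2 ^ (p3 | p2)) <-> p2 = False <-> False = True
(((p3 & (p2 -> p3)) -> p2) -> p3) <-> ((p2 ^ (p3 | p2)) <-> p2) = False <-> True = False
(((p2 <-> p3) <-> p3) -> (p2 <-> ((p2 -> p3) | (p3 ^ p2)))) ^ ((((p3 & (p2 -> p3)) -> p2) -> p3) <-> ((p2 ^ (p3 | p2)) <-> p2)) = True ^ False = True

True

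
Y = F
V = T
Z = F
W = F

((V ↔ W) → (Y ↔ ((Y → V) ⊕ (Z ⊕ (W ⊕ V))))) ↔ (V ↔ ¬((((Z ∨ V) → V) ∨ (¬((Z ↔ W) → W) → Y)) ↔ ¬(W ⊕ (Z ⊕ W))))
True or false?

F

V ↔ W = T ↔ F = F
Y → V = F → T = T
W ⊕ V = F ⊕ T = T
Z ⊕ (W ⊕ V) = F ⊕ T = T
(Y → V) ⊕ (Z ⊕ (W ⊕ V)) = T ⊕ T = F
Y ↔ ((Y → V) ⊕ (Z ⊕ (W ⊕ V))) = F ↔ F = T
(V ↔ W) → (Y ↔ ((Y → V) ⊕ (Z ⊕ (W ⊕ V)))) = F → T = T
Z ∨ V = F ∨ T = T
(Z ∨ V) → V = T → T = T
Z ↔ W = F ↔ F = T
(Z ↔ W) → W = T → F = F
¬((Z ↔ W) → W) = ¬F = T
¬((Z ↔ W) → W) → Y = T → F = F
((Z ∨ V) → V) ∨ (¬((Z ↔ W) → W) → Y) = T ∨ F = T
Z ⊕ W = F ⊕ F = F
W ⊕ (Z ⊕ W) = F ⊕ F = F
¬(W ⊕ (Z ⊕ W)) = ¬F = T
(((Z ∨ V) → V) ∨ (¬((Z ↔ W) → W) → Y)) ↔ ¬(W ⊕ (Z ⊕ W)) = T ↔ T = T
¬((((Z ∨ V) → V) ∨ (¬((Z ↔ W) → W) → Y)) ↔ ¬(W ⊕ (Z ⊕ W))) = ¬T = F
V ↔ ¬((((Z ∨ V) → V) ∨ (¬((Z ↔ W) → W) → Y)) ↔ ¬(W ⊕ (Z ⊕ W))) = T ↔ F = F
((V ↔ W) → (Y ↔ ((Y → V) ⊕ (Z ⊕ (W ⊕ V))))) ↔ (V ↔ ¬((((Z ∨ V) → V) ∨ (¬((Z ↔ W) → W) → Y)) ↔ ¬(W ⊕ (Z ⊕ W)))) = T ↔ F = F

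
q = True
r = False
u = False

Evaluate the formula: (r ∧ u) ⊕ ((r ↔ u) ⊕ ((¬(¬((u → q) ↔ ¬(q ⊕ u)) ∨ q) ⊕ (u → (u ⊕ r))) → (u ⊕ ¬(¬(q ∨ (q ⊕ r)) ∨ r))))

False

r ∧ u = False ∧ False = False
r ↔ u = False ↔ False = True
u → q = False → True = True
q ⊕ u = True ⊕ False = True
¬(q ⊕ u) = ¬True = False
(u → q) ↔ ¬(q ⊕ u) = True ↔ False = False
¬((u → q) ↔ ¬(q ⊕ u)) = ¬False = True
¬((u → q) ↔ ¬(q ⊕ u)) ∨ q = True ∨ True = True
¬(¬((u → q) ↔ ¬(q ⊕ u)) ∨ q) = ¬True = False
u ⊕ r = False ⊕ False = False
u → (u ⊕ r) = False → False = True
¬(¬((u → q) ↔ ¬(q ⊕ u)) ∨ q) ⊕ (u → (u ⊕ r)) = False ⊕ True = True
q ⊕ r = True ⊕ False = True
q ∨ (q ⊕ r) = True ∨ True = True
¬(q ∨ (q ⊕ r)) = ¬True = False
¬(q ∨ (q ⊕ r)) ∨ r = False ∨ False = False
¬(¬(q ∨ (q ⊕ r)) ∨ r) = ¬False = True
u ⊕ ¬(¬(q ∨ (q ⊕ r)) ∨ r) = False ⊕ True = True
(¬(¬((u → q) ↔ ¬(q ⊕ u)) ∨ q) ⊕ (u → (u ⊕ r))) → (u ⊕ ¬(¬(q ∨ (q ⊕ r)) ∨ r)) = True → True = True
(r ↔ u) ⊕ ((¬(¬((u → q) ↔ ¬(q ⊕ u)) ∨ q) ⊕ (u → (u ⊕ r))) → (u ⊕ ¬(¬(q ∨ (q ⊕ r)) ∨ r))) = True ⊕ True = False
(r ∧ u) ⊕ ((r ↔ u) ⊕ ((¬(¬((u → q) ↔ ¬(q ⊕ u)) ∨ q) ⊕ (u → (u ⊕ r))) → (u ⊕ ¬(¬(q ∨ (q ⊕ r)) ∨ r)))) = False ⊕ False = False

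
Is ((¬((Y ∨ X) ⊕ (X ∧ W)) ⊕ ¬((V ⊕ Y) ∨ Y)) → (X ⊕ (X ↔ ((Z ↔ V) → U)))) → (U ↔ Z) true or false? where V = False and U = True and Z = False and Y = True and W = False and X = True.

Substituting V=False, U=True, Z=False, Y=True, W=False, X=True:
Y ∨ X = True ∨ True = True
X ∧ W = True ∧ False = False
(Y ∨ X) ⊕ (X ∧ W) = True ⊕ False = True
¬((Y ∨ X) ⊕ (X ∧ W)) = ¬True = False
V ⊕ Y = False ⊕ True = True
(V ⊕ Y) ∨ Y = True ∨ True = True
¬((V ⊕ Y) ∨ Y) = ¬True = False
¬((Y ∨ X) ⊕ (X ∧ W)) ⊕ ¬((V ⊕ Y) ∨ Y) = False ⊕ False = False
Z ↔ V = False ↔ False = True
(Z ↔ V) → U = True → True = True
X ↔ ((Z ↔ V) → U) = True ↔ True = True
X ⊕ (X ↔ ((Z ↔ V) → U)) = True ⊕ True = False
(¬((Y ∨ X) ⊕ (X ∧ W)) ⊕ ¬((V ⊕ Y) ∨ Y)) → (X ⊕ (X ↔ ((Z ↔ V) → U))) = False → False = True
U ↔ Z = True ↔ False = False
((¬((Y ∨ X) ⊕ (X ∧ W)) ⊕ ¬((V ⊕ Y) ∨ Y)) → (X ⊕ (X ↔ ((Z ↔ V) → U)))) → (U ↔ Z) = True → False = False

False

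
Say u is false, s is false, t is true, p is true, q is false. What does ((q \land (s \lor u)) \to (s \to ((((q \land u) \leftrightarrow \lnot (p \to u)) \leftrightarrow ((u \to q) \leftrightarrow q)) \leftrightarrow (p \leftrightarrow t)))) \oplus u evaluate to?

T

s \lor u = F \lor F = F
q \land (s \lor u) = F \land F = F
q \land u = F \land F = F
p \to u = T \to F = F
\lnot (p \to u) = \lnot F = T
(q \land u) \leftrightarrow \lnot (p \to u) = F \leftrightarrow T = F
u \to q = F \to F = T
(u \to q) \leftrightarrow q = T \leftrightarrow F = F
((q \land u) \leftrightarrow \lnot (p \to u)) \leftrightarrow ((u \to q) \leftrightarrow q) = F \leftrightarrow F = T
p \leftrightarrow t = T \leftrightarrow T = T
(((q \land u) \leftrightarrow \lnot (p \to u)) \leftrightarrow ((u \to q) \leftrightarrow q)) \leftrightarrow (p \leftrightarrow t) = T \leftrightarrow T = T
s \to ((((q \land u) \leftrightarrow \lnot (p \to u)) \leftrightarrow ((u \to q) \leftrightarrow q)) \leftrightarrow (p \leftrightarrow t)) = F \to T = T
(q \land (s \lor u)) \to (s \to ((((q \land u) \leftrightarrow \lnot (p \to u)) \leftrightarrow ((u \to q) \leftrightarrow q)) \leftrightarrow (p \leftrightarrow t))) = F \to T = T
((q \land (s \lor u)) \to (s \to ((((q \land u) \leftrightarrow \lnot (p \to u)) \leftrightarrow ((u \to q) \leftrightarrow q)) \leftrightarrow (p \leftrightarrow t)))) \oplus u = T \oplus F = T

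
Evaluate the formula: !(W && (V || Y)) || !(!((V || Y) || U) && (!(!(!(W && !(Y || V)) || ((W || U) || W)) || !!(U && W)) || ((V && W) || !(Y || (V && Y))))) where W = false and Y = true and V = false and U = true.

Substituting W=false, Y=true, V=false, U=true:
V || Y = false || true = true
W && (V || Y) = false && true = false
!(W && (V || Y)) = !false = true
V || Y = false || true = true
(V || Y) || U = true || true = true
!((V || Y) || U) = !true = false
Y || V = true || false = true
!(Y || V) = !true = false
W && !(Y || V) = false && false = false
!(W && !(Y || V)) = !false = true
W || U = false || true = true
(W || U) || W = true || false = true
!(W && !(Y || V)) || ((W || U) || W) = true || true = true
!(!(W && !(Y || V)) || ((W || U) || W)) = !true = false
U && W = true && false = false
!(U && W) = !false = true
!!(U && W) = !true = false
!(!(W && !(Y || V)) || ((W || U) || W)) || !!(U && W) = false || false = false
!(!(!(W && !(Y || V)) || ((W || U) || W)) || !!(U && W)) = !false = true
V && W = false && false = false
V && Y = false && true = false
Y || (V && Y) = true || false = true
!(Y || (V && Y)) = !true = false
(V && W) || !(Y || (V && Y)) = false || false = false
!(!(!(W && !(Y || V)) || ((W || U) || W)) || !!(U && W)) || ((V && W) || !(Y || (V && Y))) = true || false = true
!((V || Y) || U) && (!(!(!(W && !(Y || V)) || ((W || U) || W)) || !!(U && W)) || ((V && W) || !(Y || (V && Y)))) = false && true = false
!(!((V || Y) || U) && (!(!(!(W && !(Y || V)) || ((W || U) || W)) || !!(U && W)) || ((V && W) || !(Y || (V && Y))))) = !false = true
!(W && (V || Y)) || !(!((V || Y) || U) && (!(!(!(W && !(Y || V)) || ((W || U) || W)) || !!(U && W)) || ((V && W) || !(Y || (V && Y))))) = true || true = true

true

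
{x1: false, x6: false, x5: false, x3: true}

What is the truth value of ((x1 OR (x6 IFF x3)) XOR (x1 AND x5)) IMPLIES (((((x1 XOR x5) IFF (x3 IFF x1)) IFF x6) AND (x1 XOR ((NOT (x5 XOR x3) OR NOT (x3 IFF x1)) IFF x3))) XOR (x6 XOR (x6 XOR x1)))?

true

Substituting x1=false, x6=false, x5=false, x3=true:
x6 IFF x3 = false IFF true = false
x1 OR (x6 IFF x3) = false OR false = false
x1 AND x5 = false AND false = false
(x1 OR (x6 IFF x3)) XOR (x1 AND x5) = false XOR false = false
x1 XOR x5 = false XOR false = false
x3 IFF x1 = true IFF false = false
(x1 XOR x5) IFF (x3 IFF x1) = false IFF false = true
((x1 XOR x5) IFF (x3 IFF x1)) IFF x6 = true IFF false = false
x5 XOR x3 = false XOR true = true
NOT (x5 XOR x3) = NOT true = false
x3 IFF x1 = true IFF false = false
NOT (x3 IFF x1) = NOT false = true
NOT (x5 XOR x3) OR NOT (x3 IFF x1) = false OR true = true
(NOT (x5 XOR x3) OR NOT (x3 IFF x1)) IFF x3 = true IFF true = true
x1 XOR ((NOT (x5 XOR x3) OR NOT (x3 IFF x1)) IFF x3) = false XOR true = true
(((x1 XOR x5) IFF (x3 IFF x1)) IFF x6) AND (x1 XOR ((NOT (x5 XOR x3) OR NOT (x3 IFF x1)) IFF x3)) = false AND true = false
x6 XOR x1 = false XOR false = false
x6 XOR (x6 XOR x1) = false XOR false = false
((((x1 XOR x5) IFF (x3 IFF x1)) IFF x6) AND (x1 XOR ((NOT (x5 XOR x3) OR NOT (x3 IFF x1)) IFF x3))) XOR (x6 XOR (x6 XOR x1)) = false XOR false = false
((x1 OR (x6 IFF x3)) XOR (x1 AND x5)) IMPLIES (((((x1 XOR x5) IFF (x3 IFF x1)) IFF x6) AND (x1 XOR ((NOT (x5 XOR x3) OR NOT (x3 IFF x1)) IFF x3))) XOR (x6 XOR (x6 XOR x1))) = false IMPLIES false = true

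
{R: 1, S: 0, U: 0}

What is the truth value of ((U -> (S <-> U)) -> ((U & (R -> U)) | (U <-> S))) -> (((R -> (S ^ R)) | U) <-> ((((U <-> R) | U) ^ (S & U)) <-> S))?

Substituting R=1, S=0, U=0:
S <-> U = 0 <-> 0 = 1
U -> (S <-> U) = 0 -> 1 = 1
R -> U = 1 -> 0 = 0
U & (R -> U) = 0 & 0 = 0
U <-> S = 0 <-> 0 = 1
(U & (R -> U)) | (U <-> S) = 0 | 1 = 1
(U -> (S <-> U)) -> ((U & (R -> U)) | (U <-> S)) = 1 -> 1 = 1
S ^ R = 0 ^ 1 = 1
R -> (S ^ R) = 1 -> 1 = 1
(R -> (S ^ R)) | U = 1 | 0 = 1
U <-> R = 0 <-> 1 = 0
(U <-> R) | U = 0 | 0 = 0
S & U = 0 & 0 = 0
((U <-> R) | U) ^ (S & U) = 0 ^ 0 = 0
(((U <-> R) | U) ^ (S & U)) <-> S = 0 <-> 0 = 1
((R -> (S ^ R)) | U) <-> ((((U <-> R) | U) ^ (S & U)) <-> S) = 1 <-> 1 = 1
((U -> (S <-> U)) -> ((U & (R -> U)) | (U <-> S))) -> (((R -> (S ^ R)) | U) <-> ((((U <-> R) | U) ^ (S & U)) <-> S)) = 1 -> 1 = 1

1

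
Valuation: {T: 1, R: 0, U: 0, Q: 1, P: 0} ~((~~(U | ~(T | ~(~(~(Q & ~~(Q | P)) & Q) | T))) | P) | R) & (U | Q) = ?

Substituting T=1, R=0, U=0, Q=1, P=0:
Q | P = 1 | 0 = 1
~(Q | P) = ~1 = 0
~~(Q | P) = ~0 = 1
Q & ~~(Q | P) = 1 & 1 = 1
~(Q & ~~(Q | P)) = ~1 = 0
~(Q & ~~(Q | P)) & Q = 0 & 1 = 0
~(~(Q & ~~(Q | P)) & Q) = ~0 = 1
~(~(Q & ~~(Q | P)) & Q) | T = 1 | 1 = 1
~(~(~(Q & ~~(Q | P)) & Q) | T) = ~1 = 0
T | ~(~(~(Q & ~~(Q | P)) & Q) | T) = 1 | 0 = 1
~(T | ~(~(~(Q & ~~(Q | P)) & Q) | T)) = ~1 = 0
U | ~(T | ~(~(~(Q & ~~(Q | P)) & Q) | T)) = 0 | 0 = 0
~(U | ~(T | ~(~(~(Q & ~~(Q | P)) & Q) | T))) = ~0 = 1
~~(U | ~(T | ~(~(~(Q & ~~(Q | P)) & Q) | T))) = ~1 = 0
~~(U | ~(T | ~(~(~(Q & ~~(Q | P)) & Q) | T))) | P = 0 | 0 = 0
(~~(U | ~(T | ~(~(~(Q & ~~(Q | P)) & Q) | T))) | P) | R = 0 | 0 = 0
~((~~(U | ~(T | ~(~(~(Q & ~~(Q | P)) & Q) | T))) | P) | R) = ~0 = 1
U | Q = 0 | 1 = 1
~((~~(U | ~(T | ~(~(~(Q & ~~(Q | P)) & Q) | T))) | P) | R) & (U | Q) = 1 & 1 = 1

1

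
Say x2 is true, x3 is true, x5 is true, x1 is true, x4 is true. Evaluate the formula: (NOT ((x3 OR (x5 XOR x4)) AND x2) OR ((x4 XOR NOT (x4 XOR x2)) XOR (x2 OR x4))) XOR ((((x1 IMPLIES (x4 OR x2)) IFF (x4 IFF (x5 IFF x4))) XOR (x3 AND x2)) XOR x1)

x5 XOR x4 = True XOR True = False
x3 OR (x5 XOR x4) = True OR False = True
(x3 OR (x5 XOR x4)) AND x2 = True AND True = True
NOT ((x3 OR (x5 XOR x4)) AND x2) = NOT True = False
x4 XOR x2 = True XOR True = False
NOT (x4 XOR x2) = NOT False = True
x4 XOR NOT (x4 XOR x2) = True XOR True = False
x2 OR x4 = True OR True = True
(x4 XOR NOT (x4 XOR x2)) XOR (x2 OR x4) = False XOR True = True
NOT ((x3 OR (x5 XOR x4)) AND x2) OR ((x4 XOR NOT (x4 XOR x2)) XOR (x2 OR x4)) = False OR True = True
x4 OR x2 = True OR True = True
x1 IMPLIES (x4 OR x2) = True IMPLIES True = True
x5 IFF x4 = True IFF True = True
x4 IFF (x5 IFF x4) = True IFF True = True
(x1 IMPLIES (x4 OR x2)) IFF (x4 IFF (x5 IFF x4)) = True IFF True = True
x3 AND x2 = True AND True = True
((x1 IMPLIES (x4 OR x2)) IFF (x4 IFF (x5 IFF x4))) XOR (x3 AND x2) = True XOR True = False
(((x1 IMPLIES (x4 OR x2)) IFF (x4 IFF (x5 IFF x4))) XOR (x3 AND x2)) XOR x1 = False XOR True = True
(NOT ((x3 OR (x5 XOR x4)) AND x2) OR ((x4 XOR NOT (x4 XOR x2)) XOR (x2 OR x4))) XOR ((((x1 IMPLIES (x4 OR x2)) IFF (x4 IFF (x5 IFF x4))) XOR (x3 AND x2)) XOR x1) = True XOR True = False

False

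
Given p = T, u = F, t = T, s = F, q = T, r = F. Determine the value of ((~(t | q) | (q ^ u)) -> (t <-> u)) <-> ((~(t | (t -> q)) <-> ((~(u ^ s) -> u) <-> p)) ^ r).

t | q = T | T = T
~(t | q) = ~T = F
q ^ u = T ^ F = T
~(t | q) | (q ^ u) = F | T = T
t <-> u = T <-> F = F
(~(t | q) | (q ^ u)) -> (t <-> u) = T -> F = F
t -> q = T -> T = T
t | (t -> q) = T | T = T
~(t | (t -> q)) = ~T = F
u ^ s = F ^ F = F
~(u ^ s) = ~F = T
~(u ^ s) -> u = T -> F = F
(~(u ^ s) -> u) <-> p = F <-> T = F
~(t | (t -> q)) <-> ((~(u ^ s) -> u) <-> p) = F <-> F = T
(~(t | (t -> q)) <-> ((~(u ^ s) -> u) <-> p)) ^ r = T ^ F = T
((~(t | q) | (q ^ u)) -> (t <-> u)) <-> ((~(t | (t -> q)) <-> ((~(u ^ s) -> u) <-> p)) ^ r) = F <-> T = F

F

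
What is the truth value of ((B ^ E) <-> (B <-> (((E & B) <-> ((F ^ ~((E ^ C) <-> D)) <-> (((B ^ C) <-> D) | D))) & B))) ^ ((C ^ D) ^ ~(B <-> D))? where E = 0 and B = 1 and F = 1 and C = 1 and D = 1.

B ^ E = 1 ^ 0 = 1
E & B = 0 & 1 = 0
E ^ C = 0 ^ 1 = 1
(E ^ C) <-> D = 1 <-> 1 = 1
~((E ^ C) <-> D) = ~1 = 0
F ^ ~((E ^ C) <-> D) = 1 ^ 0 = 1
B ^ C = 1 ^ 1 = 0
(B ^ C) <-> D = 0 <-> 1 = 0
((B ^ C) <-> D) | D = 0 | 1 = 1
(F ^ ~((E ^ C) <-> D)) <-> (((B ^ C) <-> D) | D) = 1 <-> 1 = 1
(E & B) <-> ((F ^ ~((E ^ C) <-> D)) <-> (((B ^ C) <-> D) | D)) = 0 <-> 1 = 0
((E & B) <-> ((F ^ ~((E ^ C) <-> D)) <-> (((B ^ C) <-> D) | D))) & B = 0 & 1 = 0
B <-> (((E & B) <-> ((F ^ ~((E ^ C) <-> D)) <-> (((B ^ C) <-> D) | D))) & B) = 1 <-> 0 = 0
(B ^ E) <-> (B <-> (((E & B) <-> ((F ^ ~((E ^ C) <-> D)) <-> (((B ^ C) <-> D) | D))) & B)) = 1 <-> 0 = 0
C ^ D = 1 ^ 1 = 0
B <-> D = 1 <-> 1 = 1
~(B <-> D) = ~1 = 0
(C ^ D) ^ ~(B <-> D) = 0 ^ 0 = 0
((B ^ E) <-> (B <-> (((E & B) <-> ((F ^ ~((E ^ C) <-> D)) <-> (((B ^ C) <-> D) | D))) & B))) ^ ((C ^ D) ^ ~(B <-> D)) = 0 ^ 0 = 0

0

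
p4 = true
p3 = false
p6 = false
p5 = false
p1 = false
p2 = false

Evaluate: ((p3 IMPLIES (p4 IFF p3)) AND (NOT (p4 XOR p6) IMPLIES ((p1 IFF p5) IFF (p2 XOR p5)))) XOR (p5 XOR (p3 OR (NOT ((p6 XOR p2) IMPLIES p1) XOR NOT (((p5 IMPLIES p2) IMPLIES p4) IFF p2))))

p4 IFF p3 = true IFF false = false
p3 IMPLIES (p4 IFF p3) = false IMPLIES false = true
p4 XOR p6 = true XOR false = true
NOT (p4 XOR p6) = NOT true = false
p1 IFF p5 = false IFF false = true
p2 XOR p5 = false XOR false = false
(p1 IFF p5) IFF (p2 XOR p5) = true IFF false = false
NOT (p4 XOR p6) IMPLIES ((p1 IFF p5) IFF (p2 XOR p5)) = false IMPLIES false = true
(p3 IMPLIES (p4 IFF p3)) AND (NOT (p4 XOR p6) IMPLIES ((p1 IFF p5) IFF (p2 XOR p5))) = true AND true = true
p6 XOR p2 = false XOR false = false
(p6 XOR p2) IMPLIES p1 = false IMPLIES false = true
NOT ((p6 XOR p2) IMPLIES p1) = NOT true = false
p5 IMPLIES p2 = false IMPLIES false = true
(p5 IMPLIES p2) IMPLIES p4 = true IMPLIES true = true
((p5 IMPLIES p2) IMPLIES p4) IFF p2 = true IFF false = false
NOT (((p5 IMPLIES p2) IMPLIES p4) IFF p2) = NOT false = true
NOT ((p6 XOR p2) IMPLIES p1) XOR NOT (((p5 IMPLIES p2) IMPLIES p4) IFF p2) = false XOR true = true
p3 OR (NOT ((p6 XOR p2) IMPLIES p1) XOR NOT (((p5 IMPLIES p2) IMPLIES p4) IFF p2)) = false OR true = true
p5 XOR (p3 OR (NOT ((p6 XOR p2) IMPLIES p1) XOR NOT (((p5 IMPLIES p2) IMPLIES p4) IFF p2))) = false XOR true = true
((p3 IMPLIES (p4 IFF p3)) AND (NOT (p4 XOR p6) IMPLIES ((p1 IFF p5) IFF (p2 XOR p5)))) XOR (p5 XOR (p3 OR (NOT ((p6 XOR p2) IMPLIES p1) XOR NOT (((p5 IMPLIES p2) IMPLIES p4) IFF p2)))) = true XOR true = false

false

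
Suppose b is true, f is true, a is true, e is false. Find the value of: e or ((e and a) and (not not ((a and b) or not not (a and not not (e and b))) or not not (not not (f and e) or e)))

False

e and a = False and True = False
a and b = True and True = True
e and b = False and True = False
not (e and b) = not False = True
not not (e and b) = not True = False
a and not not (e and b) = True and False = False
not (a and not not (e and b)) = not False = True
not not (a and not not (e and b)) = not True = False
(a and b) or not not (a and not not (e and b)) = True or False = True
not ((a and b) or not not (a and not not (e and b))) = not True = False
not not ((a and b) or not not (a and not not (e and b))) = not False = True
f and e = True and False = False
not (f and e) = not False = True
not not (f and e) = not True = False
not not (f and e) or e = False or False = False
not (not not (f and e) or e) = not False = True
not not (not not (f and e) or e) = not True = False
not not ((a and b) or not not (a and not not (e and b))) or not not (not not (f and e) or e) = True or False = True
(e and a) and (not not ((a and b) or not not (a and not not (e and b))) or not not (not not (f and e) or e)) = False and True = False
e or ((e and a) and (not not ((a and b) or not not (a and not not (e and b))) or not not (not not (f and e) or e))) = False or False = False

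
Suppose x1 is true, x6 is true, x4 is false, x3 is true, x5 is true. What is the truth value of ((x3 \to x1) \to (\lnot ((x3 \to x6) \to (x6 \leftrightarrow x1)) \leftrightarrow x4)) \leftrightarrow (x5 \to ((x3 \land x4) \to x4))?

\text{True}

x3 \to x1 = \text{True} \to \text{True} = \text{True}
x3 \to x6 = \text{True} \to \text{True} = \text{True}
x6 \leftrightarrow x1 = \text{True} \leftrightarrow \text{True} = \text{True}
(x3 \to x6) \to (x6 \leftrightarrow x1) = \text{True} \to \text{True} = \text{True}
\lnot ((x3 \to x6) \to (x6 \leftrightarrow x1)) = \lnot \text{True} = \text{False}
\lnot ((x3 \to x6) \to (x6 \leftrightarrow x1)) \leftrightarrow x4 = \text{False} \leftrightarrow \text{False} = \text{True}
(x3 \to x1) \to (\lnot ((x3 \to x6) \to (x6 \leftrightarrow x1)) \leftrightarrow x4) = \text{True} \to \text{True} = \text{True}
x3 \land x4 = \text{True} \land \text{False} = \text{False}
(x3 \land x4) \to x4 = \text{False} \to \text{False} = \text{True}
x5 \to ((x3 \land x4) \to x4) = \text{True} \to \text{True} = \text{True}
((x3 \to x1) \to (\lnot ((x3 \to x6) \to (x6 \leftrightarrow x1)) \leftrightarrow x4)) \leftrightarrow (x5 \to ((x3 \land x4) \to x4)) = \text{True} \leftrightarrow \text{True} = \text{True}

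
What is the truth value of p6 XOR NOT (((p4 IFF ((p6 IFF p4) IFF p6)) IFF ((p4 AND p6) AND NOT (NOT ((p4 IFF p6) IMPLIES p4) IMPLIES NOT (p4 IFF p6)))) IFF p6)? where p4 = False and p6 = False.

False

p6 IFF p4 = False IFF False = True
(p6 IFF p4) IFF p6 = True IFF False = False
p4 IFF ((p6 IFF p4) IFF p6) = False IFF False = True
p4 AND p6 = False AND False = False
p4 IFF p6 = False IFF False = True
(p4 IFF p6) IMPLIES p4 = True IMPLIES False = False
NOT ((p4 IFF p6) IMPLIES p4) = NOT False = True
p4 IFF p6 = False IFF False = True
NOT (p4 IFF p6) = NOT True = False
NOT ((p4 IFF p6) IMPLIES p4) IMPLIES NOT (p4 IFF p6) = True IMPLIES False = False
NOT (NOT ((p4 IFF p6) IMPLIES p4) IMPLIES NOT (p4 IFF p6)) = NOT False = True
(p4 AND p6) AND NOT (NOT ((p4 IFF p6) IMPLIES p4) IMPLIES NOT (p4 IFF p6)) = False AND True = False
(p4 IFF ((p6 IFF p4) IFF p6)) IFF ((p4 AND p6) AND NOT (NOT ((p4 IFF p6) IMPLIES p4) IMPLIES NOT (p4 IFF p6))) = True IFF False = False
((p4 IFF ((p6 IFF p4) IFF p6)) IFF ((p4 AND p6) AND NOT (NOT ((p4 IFF p6) IMPLIES p4) IMPLIES NOT (p4 IFF p6)))) IFF p6 = False IFF False = True
NOT (((p4 IFF ((p6 IFF p4) IFF p6)) IFF ((p4 AND p6) AND NOT (NOT ((p4 IFF p6) IMPLIES p4) IMPLIES NOT (p4 IFF p6)))) IFF p6) = NOT True = False
p6 XOR NOT (((p4 IFF ((p6 IFF p4) IFF p6)) IFF ((p4 AND p6) AND NOT (NOT ((p4 IFF p6) IMPLIES p4) IMPLIES NOT (p4 IFF p6)))) IFF p6) = False XOR False = False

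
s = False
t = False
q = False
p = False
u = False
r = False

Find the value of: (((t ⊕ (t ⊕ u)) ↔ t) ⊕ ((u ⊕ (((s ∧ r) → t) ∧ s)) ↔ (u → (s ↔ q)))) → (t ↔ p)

True

Substituting s=False, t=False, q=False, p=False, u=False, r=False:
t ⊕ u = False ⊕ False = False
t ⊕ (t ⊕ u) = False ⊕ False = False
(t ⊕ (t ⊕ u)) ↔ t = False ↔ False = True
s ∧ r = False ∧ False = False
(s ∧ r) → t = False → False = True
((s ∧ r) → t) ∧ s = True ∧ False = False
u ⊕ (((s ∧ r) → t) ∧ s) = False ⊕ False = False
s ↔ q = False ↔ False = True
u → (s ↔ q) = False → True = True
(u ⊕ (((s ∧ r) → t) ∧ s)) ↔ (u → (s ↔ q)) = False ↔ True = False
((t ⊕ (t ⊕ u)) ↔ t) ⊕ ((u ⊕ (((s ∧ r) → t) ∧ s)) ↔ (u → (s ↔ q))) = True ⊕ False = True
t ↔ p = False ↔ False = True
(((t ⊕ (t ⊕ u)) ↔ t) ⊕ ((u ⊕ (((s ∧ r) → t) ∧ s)) ↔ (u → (s ↔ q)))) → (t ↔ p) = True → True = True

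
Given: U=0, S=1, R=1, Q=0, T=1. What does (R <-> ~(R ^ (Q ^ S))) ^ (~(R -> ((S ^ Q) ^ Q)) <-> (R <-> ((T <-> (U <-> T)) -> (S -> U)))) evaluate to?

Q ^ S = 0 ^ 1 = 1
R ^ (Q ^ S) = 1 ^ 1 = 0
~(R ^ (Q ^ S)) = ~0 = 1
R <-> ~(R ^ (Q ^ S)) = 1 <-> 1 = 1
S ^ Q = 1 ^ 0 = 1
(S ^ Q) ^ Q = 1 ^ 0 = 1
R -> ((S ^ Q) ^ Q) = 1 -> 1 = 1
~(R -> ((S ^ Q) ^ Q)) = ~1 = 0
U <-> T = 0 <-> 1 = 0
T <-> (U <-> T) = 1 <-> 0 = 0
S -> U = 1 -> 0 = 0
(T <-> (U <-> T)) -> (S -> U) = 0 -> 0 = 1
R <-> ((T <-> (U <-> T)) -> (S -> U)) = 1 <-> 1 = 1
~(R -> ((S ^ Q) ^ Q)) <-> (R <-> ((T <-> (U <-> T)) -> (S -> U))) = 0 <-> 1 = 0
(R <-> ~(R ^ (Q ^ S))) ^ (~(R -> ((S ^ Q) ^ Q)) <-> (R <-> ((T <-> (U <-> T)) -> (S -> U)))) = 1 ^ 0 = 1

1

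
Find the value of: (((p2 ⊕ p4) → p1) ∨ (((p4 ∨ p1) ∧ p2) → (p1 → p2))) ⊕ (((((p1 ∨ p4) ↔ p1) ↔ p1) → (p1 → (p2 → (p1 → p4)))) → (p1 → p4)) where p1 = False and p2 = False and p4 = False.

False

p2 ⊕ p4 = False ⊕ False = False
(p2 ⊕ p4) → p1 = False → False = True
p4 ∨ p1 = False ∨ False = False
(p4 ∨ p1) ∧ p2 = False ∧ False = False
p1 → p2 = False → False = True
((p4 ∨ p1) ∧ p2) → (p1 → p2) = False → True = True
((p2 ⊕ p4) → p1) ∨ (((p4 ∨ p1) ∧ p2) → (p1 → p2)) = True ∨ True = True
p1 ∨ p4 = False ∨ False = False
(p1 ∨ p4) ↔ p1 = False ↔ False = True
((p1 ∨ p4) ↔ p1) ↔ p1 = True ↔ False = False
p1 → p4 = False → False = True
p2 → (p1 → p4) = False → True = True
p1 → (p2 → (p1 → p4)) = False → True = True
(((p1 ∨ p4) ↔ p1) ↔ p1) → (p1 → (p2 → (p1 → p4))) = False → True = True
p1 → p4 = False → False = True
((((p1 ∨ p4) ↔ p1) ↔ p1) → (p1 → (p2 → (p1 → p4)))) → (p1 → p4) = True → True = True
(((p2 ⊕ p4) → p1) ∨ (((p4 ∨ p1) ∧ p2) → (p1 → p2))) ⊕ (((((p1 ∨ p4) ↔ p1) ↔ p1) → (p1 → (p2 → (p1 → p4)))) → (p1 → p4)) = True ⊕ True = False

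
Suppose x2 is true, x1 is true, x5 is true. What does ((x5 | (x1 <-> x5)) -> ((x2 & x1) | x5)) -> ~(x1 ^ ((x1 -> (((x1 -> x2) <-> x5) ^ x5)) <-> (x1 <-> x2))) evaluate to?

F

Substituting x2=T, x1=T, x5=T:
x1 <-> x5 = T <-> T = T
x5 | (x1 <-> x5) = T | T = T
x2 & x1 = T & T = T
(x2 & x1) | x5 = T | T = T
(x5 | (x1 <-> x5)) -> ((x2 & x1) | x5) = T -> T = T
x1 -> x2 = T -> T = T
(x1 -> x2) <-> x5 = T <-> T = T
((x1 -> x2) <-> x5) ^ x5 = T ^ T = F
x1 -> (((x1 -> x2) <-> x5) ^ x5) = T -> F = F
x1 <-> x2 = T <-> T = T
(x1 -> (((x1 -> x2) <-> x5) ^ x5)) <-> (x1 <-> x2) = F <-> T = F
x1 ^ ((x1 -> (((x1 -> x2) <-> x5) ^ x5)) <-> (x1 <-> x2)) = T ^ F = T
~(x1 ^ ((x1 -> (((x1 -> x2) <-> x5) ^ x5)) <-> (x1 <-> x2))) = ~T = F
((x5 | (x1 <-> x5)) -> ((x2 & x1) | x5)) -> ~(x1 ^ ((x1 -> (((x1 -> x2) <-> x5) ^ x5)) <-> (x1 <-> x2))) = T -> F = F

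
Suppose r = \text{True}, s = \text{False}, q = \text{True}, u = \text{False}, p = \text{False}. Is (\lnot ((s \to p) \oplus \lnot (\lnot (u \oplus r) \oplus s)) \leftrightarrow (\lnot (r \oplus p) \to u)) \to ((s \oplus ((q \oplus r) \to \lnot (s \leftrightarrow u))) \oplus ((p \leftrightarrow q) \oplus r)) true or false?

\text{False}

s \to p = \text{False} \to \text{False} = \text{True}
u \oplus r = \text{False} \oplus \text{True} = \text{True}
\lnot (u \oplus r) = \lnot \text{True} = \text{False}
\lnot (u \oplus r) \oplus s = \text{False} \oplus \text{False} = \text{False}
\lnot (\lnot (u \oplus r) \oplus s) = \lnot \text{False} = \text{True}
(s \to p) \oplus \lnot (\lnot (u \oplus r) \oplus s) = \text{True} \oplus \text{True} = \text{False}
\lnot ((s \to p) \oplus \lnot (\lnot (u \oplus r) \oplus s)) = \lnot \text{False} = \text{True}
r \oplus p = \text{True} \oplus \text{False} = \text{True}
\lnot (r \oplus p) = \lnot \text{True} = \text{False}
\lnot (r \oplus p) \to u = \text{False} \to \text{False} = \text{True}
\lnot ((s \to p) \oplus \lnot (\lnot (u \oplus r) \oplus s)) \leftrightarrow (\lnot (r \oplus p) \to u) = \text{True} \leftrightarrow \text{True} = \text{True}
q \oplus r = \text{True} \oplus \text{True} = \text{False}
s \leftrightarrow u = \text{False} \leftrightarrow \text{False} = \text{True}
\lnot (s \leftrightarrow u) = \lnot \text{True} = \text{False}
(q \oplus r) \to \lnot (s \leftrightarrow u) = \text{False} \to \text{False} = \text{True}
s \oplus ((q \oplus r) \to \lnot (s \leftrightarrow u)) = \text{False} \oplus \text{True} = \text{True}
p \leftrightarrow q = \text{False} \leftrightarrow \text{True} = \text{False}
(p \leftrightarrow q) \oplus r = \text{False} \oplus \text{True} = \text{True}
(s \oplus ((q \oplus r) \to \lnot (s \leftrightarrow u))) \oplus ((p \leftrightarrow q) \oplus r) = \text{True} \oplus \text{True} = \text{False}
(\lnot ((s \to p) \oplus \lnot (\lnot (u \oplus r) \oplus s)) \leftrightarrow (\lnot (r \oplus p) \to u)) \to ((s \oplus ((q \oplus r) \to \lnot (s \leftrightarrow u))) \oplus ((p \leftrightarrow q) \oplus r)) = \text{True} \to \text{False} = \text{False}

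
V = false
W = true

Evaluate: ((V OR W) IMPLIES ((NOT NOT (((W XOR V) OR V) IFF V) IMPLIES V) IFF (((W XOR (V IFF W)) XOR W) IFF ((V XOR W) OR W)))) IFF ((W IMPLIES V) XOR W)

V OR W = false OR true = true
W XOR V = true XOR false = true
(W XOR V) OR V = true OR false = true
((W XOR V) OR V) IFF V = true IFF false = false
NOT (((W XOR V) OR V) IFF V) = NOT false = true
NOT NOT (((W XOR V) OR V) IFF V) = NOT true = false
NOT NOT (((W XOR V) OR V) IFF V) IMPLIES V = false IMPLIES false = true
V IFF W = false IFF true = false
W XOR (V IFF W) = true XOR false = true
(W XOR (V IFF W)) XOR W = true XOR true = false
V XOR W = false XOR true = true
(V XOR W) OR W = true OR true = true
((W XOR (V IFF W)) XOR W) IFF ((V XOR W) OR W) = false IFF true = false
(NOT NOT (((W XOR V) OR V) IFF V) IMPLIES V) IFF (((W XOR (V IFF W)) XOR W) IFF ((V XOR W) OR W)) = true IFF false = false
(V OR W) IMPLIES ((NOT NOT (((W XOR V) OR V) IFF V) IMPLIES V) IFF (((W XOR (V IFF W)) XOR W) IFF ((V XOR W) OR W))) = true IMPLIES false = false
W IMPLIES V = true IMPLIES false = false
(W IMPLIES V) XOR W = false XOR true = true
((V OR W) IMPLIES ((NOT NOT (((W XOR V) OR V) IFF V) IMPLIES V) IFF (((W XOR (V IFF W)) XOR W) IFF ((V XOR W) OR W)))) IFF ((W IMPLIES V) XOR W) = false IFF true = false

false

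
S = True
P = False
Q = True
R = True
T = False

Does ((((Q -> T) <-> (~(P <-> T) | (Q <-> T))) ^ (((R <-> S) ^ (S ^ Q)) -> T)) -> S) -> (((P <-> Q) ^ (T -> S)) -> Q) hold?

True

Substituting S=True, P=False, Q=True, R=True, T=False:
Q -> T = True -> False = False
P <-> T = False <-> False = True
~(P <-> T) = ~True = False
Q <-> T = True <-> False = False
~(P <-> T) | (Q <-> T) = False | False = False
(Q -> T) <-> (~(P <-> T) | (Q <-> T)) = False <-> False = True
R <-> S = True <-> True = True
S ^ Q = True ^ True = False
(R <-> S) ^ (S ^ Q) = True ^ False = True
((R <-> S) ^ (S ^ Q)) -> T = True -> False = False
((Q -> T) <-> (~(P <-> T) | (Q <-> T))) ^ (((R <-> S) ^ (S ^ Q)) -> T) = True ^ False = True
(((Q -> T) <-> (~(P <-> T) | (Q <-> T))) ^ (((R <-> S) ^ (S ^ Q)) -> T)) -> S = True -> True = True
P <-> Q = False <-> True = False
T -> S = False -> True = True
(P <-> Q) ^ (T -> S) = False ^ True = True
((P <-> Q) ^ (T -> S)) -> Q = True -> True = True
((((Q -> T) <-> (~(P <-> T) | (Q <-> T))) ^ (((R <-> S) ^ (S ^ Q)) -> T)) -> S) -> (((P <-> Q) ^ (T -> S)) -> Q) = True -> True = True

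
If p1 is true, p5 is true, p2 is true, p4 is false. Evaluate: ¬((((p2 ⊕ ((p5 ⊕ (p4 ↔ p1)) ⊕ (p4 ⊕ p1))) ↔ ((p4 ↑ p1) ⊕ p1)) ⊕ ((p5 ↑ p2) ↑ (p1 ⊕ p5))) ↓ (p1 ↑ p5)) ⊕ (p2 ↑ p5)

p4 ↔ p1 = F ↔ T = F
p5 ⊕ (p4 ↔ p1) = T ⊕ F = T
p4 ⊕ p1 = F ⊕ T = T
(p5 ⊕ (p4 ↔ p1)) ⊕ (p4 ⊕ p1) = T ⊕ T = F
p2 ⊕ ((p5 ⊕ (p4 ↔ p1)) ⊕ (p4 ⊕ p1)) = T ⊕ F = T
p4 ↑ p1 = F ↑ T = T
(p4 ↑ p1) ⊕ p1 = T ⊕ T = F
(p2 ⊕ ((p5 ⊕ (p4 ↔ p1)) ⊕ (p4 ⊕ p1))) ↔ ((p4 ↑ p1) ⊕ p1) = T ↔ F = F
p5 ↑ p2 = T ↑ T = F
p1 ⊕ p5 = T ⊕ T = F
(p5 ↑ p2) ↑ (p1 ⊕ p5) = F ↑ F = T
((p2 ⊕ ((p5 ⊕ (p4 ↔ p1)) ⊕ (p4 ⊕ p1))) ↔ ((p4 ↑ p1) ⊕ p1)) ⊕ ((p5 ↑ p2) ↑ (p1 ⊕ p5)) = F ⊕ T = T
p1 ↑ p5 = T ↑ T = F
(((p2 ⊕ ((p5 ⊕ (p4 ↔ p1)) ⊕ (p4 ⊕ p1))) ↔ ((p4 ↑ p1) ⊕ p1)) ⊕ ((p5 ↑ p2) ↑ (p1 ⊕ p5))) ↓ (p1 ↑ p5) = T ↓ F = F
¬((((p2 ⊕ ((p5 ⊕ (p4 ↔ p1)) ⊕ (p4 ⊕ p1))) ↔ ((p4 ↑ p1) ⊕ p1)) ⊕ ((p5 ↑ p2) ↑ (p1 ⊕ p5))) ↓ (p1 ↑ p5)) = ¬F = T
p2 ↑ p5 = T ↑ T = F
¬((((p2 ⊕ ((p5 ⊕ (p4 ↔ p1)) ⊕ (p4 ⊕ p1))) ↔ ((p4 ↑ p1) ⊕ p1)) ⊕ ((p5 ↑ p2) ↑ (p1 ⊕ p5))) ↓ (p1 ↑ p5)) ⊕ (p2 ↑ p5) = T ⊕ F = T

T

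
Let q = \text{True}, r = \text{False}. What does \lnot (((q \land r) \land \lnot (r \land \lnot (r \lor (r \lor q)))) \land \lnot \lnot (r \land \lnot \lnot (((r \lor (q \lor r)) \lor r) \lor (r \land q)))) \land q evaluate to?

q \land r = \text{True} \land \text{False} = \text{False}
r \lor q = \text{False} \lor \text{True} = \text{True}
r \lor (r \lor q) = \text{False} \lor \text{True} = \text{True}
\lnot (r \lor (r \lor q)) = \lnot \text{True} = \text{False}
r \land \lnot (r \lor (r \lor q)) = \text{False} \land \text{False} = \text{False}
\lnot (r \land \lnot (r \lor (r \lor q))) = \lnot \text{False} = \text{True}
(q \land r) \land \lnot (r \land \lnot (r \lor (r \lor q))) = \text{False} \land \text{True} = \text{False}
q \lor r = \text{True} \lor \text{False} = \text{True}
r \lor (q \lor r) = \text{False} \lor \text{True} = \text{True}
(r \lor (q \lor r)) \lor r = \text{True} \lor \text{False} = \text{True}
r \land q = \text{False} \land \text{True} = \text{False}
((r \lor (q \lor r)) \lor r) \lor (r \land q) = \text{True} \lor \text{False} = \text{True}
\lnot (((r \lor (q \lor r)) \lor r) \lor (r \land q)) = \lnot \text{True} = \text{False}
\lnot \lnot (((r \lor (q \lor r)) \lor r) \lor (r \land q)) = \lnot \text{False} = \text{True}
r \land \lnot \lnot (((r \lor (q \lor r)) \lor r) \lor (r \land q)) = \text{False} \land \text{True} = \text{False}
\lnot (r \land \lnot \lnot (((r \lor (q \lor r)) \lor r) \lor (r \land q))) = \lnot \text{False} = \text{True}
\lnot \lnot (r \land \lnot \lnot (((r \lor (q \lor r)) \lor r) \lor (r \land q))) = \lnot \text{True} = \text{False}
((q \land r) \land \lnot (r \land \lnot (r \lor (r \lor q)))) \land \lnot \lnot (r \land \lnot \lnot (((r \lor (q \lor r)) \lor r) \lor (r \land q))) = \text{False} \land \text{False} = \text{False}
\lnot (((q \land r) \land \lnot (r \land \lnot (r \lor (r \lor q)))) \land \lnot \lnot (r \land \lnot \lnot (((r \lor (q \lor r)) \lor r) \lor (r \land q)))) = \lnot \text{False} = \text{True}
\lnot (((q \land r) \land \lnot (r \land \lnot (r \lor (r \lor q)))) \land \lnot \lnot (r \land \lnot \lnot (((r \lor (q \lor r)) \lor r) \lor (r \land q)))) \land q = \text{True} \land \text{True} = \text{True}

\text{True}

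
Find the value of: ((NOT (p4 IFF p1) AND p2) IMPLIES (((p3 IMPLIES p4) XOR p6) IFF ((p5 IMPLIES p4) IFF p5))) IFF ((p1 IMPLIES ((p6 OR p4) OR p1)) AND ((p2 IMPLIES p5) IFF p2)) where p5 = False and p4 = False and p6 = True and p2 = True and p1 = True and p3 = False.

False

p4 IFF p1 = False IFF True = False
NOT (p4 IFF p1) = NOT False = True
NOT (p4 IFF p1) AND p2 = True AND True = True
p3 IMPLIES p4 = False IMPLIES False = True
(p3 IMPLIES p4) XOR p6 = True XOR True = False
p5 IMPLIES p4 = False IMPLIES False = True
(p5 IMPLIES p4) IFF p5 = True IFF False = False
((p3 IMPLIES p4) XOR p6) IFF ((p5 IMPLIES p4) IFF p5) = False IFF False = True
(NOT (p4 IFF p1) AND p2) IMPLIES (((p3 IMPLIES p4) XOR p6) IFF ((p5 IMPLIES p4) IFF p5)) = True IMPLIES True = True
p6 OR p4 = True OR False = True
(p6 OR p4) OR p1 = True OR True = True
p1 IMPLIES ((p6 OR p4) OR p1) = True IMPLIES True = True
p2 IMPLIES p5 = True IMPLIES False = False
(p2 IMPLIES p5) IFF p2 = False IFF True = False
(p1 IMPLIES ((p6 OR p4) OR p1)) AND ((p2 IMPLIES p5) IFF p2) = True AND False = False
((NOT (p4 IFF p1) AND p2) IMPLIES (((p3 IMPLIES p4) XOR p6) IFF ((p5 IMPLIES p4) IFF p5))) IFF ((p1 IMPLIES ((p6 OR p4) OR p1)) AND ((p2 IMPLIES p5) IFF p2)) = True IFF False = False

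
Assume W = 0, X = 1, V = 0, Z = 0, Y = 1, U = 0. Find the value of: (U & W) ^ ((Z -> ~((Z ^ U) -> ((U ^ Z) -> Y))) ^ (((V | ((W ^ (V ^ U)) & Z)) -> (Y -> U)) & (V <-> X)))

U & W = 0 & 0 = 0
Z ^ U = 0 ^ 0 = 0
U ^ Z = 0 ^ 0 = 0
(U ^ Z) -> Y = 0 -> 1 = 1
(Z ^ U) -> ((U ^ Z) -> Y) = 0 -> 1 = 1
~((Z ^ U) -> ((U ^ Z) -> Y)) = ~1 = 0
Z -> ~((Z ^ U) -> ((U ^ Z) -> Y)) = 0 -> 0 = 1
V ^ U = 0 ^ 0 = 0
W ^ (V ^ U) = 0 ^ 0 = 0
(W ^ (V ^ U)) & Z = 0 & 0 = 0
V | ((W ^ (V ^ U)) & Z) = 0 | 0 = 0
Y -> U = 1 -> 0 = 0
(V | ((W ^ (V ^ U)) & Z)) -> (Y -> U) = 0 -> 0 = 1
V <-> X = 0 <-> 1 = 0
((V | ((W ^ (V ^ U)) & Z)) -> (Y -> U)) & (V <-> X) = 1 & 0 = 0
(Z -> ~((Z ^ U) -> ((U ^ Z) -> Y))) ^ (((V | ((W ^ (V ^ U)) & Z)) -> (Y -> U)) & (V <-> X)) = 1 ^ 0 = 1
(U & W) ^ ((Z -> ~((Z ^ U) -> ((U ^ Z) -> Y))) ^ (((V | ((W ^ (V ^ U)) & Z)) -> (Y -> U)) & (V <-> X))) = 0 ^ 1 = 1

1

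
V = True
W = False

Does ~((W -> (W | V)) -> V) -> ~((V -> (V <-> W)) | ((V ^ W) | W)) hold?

True

W | V = False | True = True
W -> (W | V) = False -> True = True
(W -> (W | V)) -> V = True -> True = True
~((W -> (W | V)) -> V) = ~True = False
V <-> W = True <-> False = False
V -> (V <-> W) = True -> False = False
V ^ W = True ^ False = True
(V ^ W) | W = True | False = True
(V -> (V <-> W)) | ((V ^ W) | W) = False | True = True
~((V -> (V <-> W)) | ((V ^ W) | W)) = ~True = False
~((W -> (W | V)) -> V) -> ~((V -> (V <-> W)) | ((V ^ W) | W)) = False -> False = True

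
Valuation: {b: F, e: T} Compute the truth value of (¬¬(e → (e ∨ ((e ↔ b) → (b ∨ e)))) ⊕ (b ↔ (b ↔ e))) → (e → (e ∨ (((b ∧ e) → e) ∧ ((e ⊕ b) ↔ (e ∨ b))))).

e ↔ b = T ↔ F = F
b ∨ e = F ∨ T = T
(e ↔ b) → (b ∨ e) = F → T = T
e ∨ ((e ↔ b) → (b ∨ e)) = T ∨ T = T
e → (e ∨ ((e ↔ b) → (b ∨ e))) = T → T = T
¬(e → (e ∨ ((e ↔ b) → (b ∨ e)))) = ¬T = F
¬¬(e → (e ∨ ((e ↔ b) → (b ∨ e)))) = ¬F = T
b ↔ e = F ↔ T = F
b ↔ (b ↔ e) = F ↔ F = T
¬¬(e → (e ∨ ((e ↔ b) → (b ∨ e)))) ⊕ (b ↔ (b ↔ e)) = T ⊕ T = F
b ∧ e = F ∧ T = F
(b ∧ e) → e = F → T = T
e ⊕ b = T ⊕ F = T
e ∨ b = T ∨ F = T
(e ⊕ b) ↔ (e ∨ b) = T ↔ T = T
((b ∧ e) → e) ∧ ((e ⊕ b) ↔ (e ∨ b)) = T ∧ T = T
e ∨ (((b ∧ e) → e) ∧ ((e ⊕ b) ↔ (e ∨ b))) = T ∨ T = T
e → (e ∨ (((b ∧ e) → e) ∧ ((e ⊕ b) ↔ (e ∨ b)))) = T → T = T
(¬¬(e → (e ∨ ((e ↔ b) → (b ∨ e)))) ⊕ (b ↔ (b ↔ e))) → (e → (e ∨ (((b ∧ e) → e) ∧ ((e ⊕ b) ↔ (e ∨ b))))) = F → T = T

T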